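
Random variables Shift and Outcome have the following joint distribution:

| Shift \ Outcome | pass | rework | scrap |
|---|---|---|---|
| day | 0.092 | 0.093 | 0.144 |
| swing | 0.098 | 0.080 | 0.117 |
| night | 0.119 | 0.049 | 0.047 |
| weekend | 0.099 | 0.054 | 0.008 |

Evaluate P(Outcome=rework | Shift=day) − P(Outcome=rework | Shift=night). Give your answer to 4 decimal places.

0.0548

P(Shift=day) = 0.092 + 0.093 + 0.144 = 0.329; P(Outcome=rework | Shift=day) = 0.093/0.329 = 0.28267.
P(Shift=night) = 0.119 + 0.049 + 0.047 = 0.215; P(Outcome=rework | Shift=night) = 0.049/0.215 = 0.22791.
Difference = 0.0548.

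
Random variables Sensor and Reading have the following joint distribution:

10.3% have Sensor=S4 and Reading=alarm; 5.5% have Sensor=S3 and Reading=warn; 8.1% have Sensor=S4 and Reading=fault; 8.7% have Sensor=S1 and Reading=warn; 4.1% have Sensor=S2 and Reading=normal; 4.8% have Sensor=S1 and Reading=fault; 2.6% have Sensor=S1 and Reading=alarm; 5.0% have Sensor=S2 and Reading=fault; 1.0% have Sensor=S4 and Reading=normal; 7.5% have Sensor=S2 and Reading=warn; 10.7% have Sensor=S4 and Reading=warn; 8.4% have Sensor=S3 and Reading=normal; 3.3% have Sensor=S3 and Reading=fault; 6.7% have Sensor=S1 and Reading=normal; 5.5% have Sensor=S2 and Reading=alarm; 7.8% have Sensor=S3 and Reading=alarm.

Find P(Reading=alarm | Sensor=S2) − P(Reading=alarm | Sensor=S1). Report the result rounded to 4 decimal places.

0.1348

P(Sensor=S2) = 0.041 + 0.075 + 0.055 + 0.050 = 0.221; P(Reading=alarm | Sensor=S2) = 0.055/0.221 = 0.24887.
P(Sensor=S1) = 0.067 + 0.087 + 0.026 + 0.048 = 0.228; P(Reading=alarm | Sensor=S1) = 0.026/0.228 = 0.11404.
Difference = 0.1348.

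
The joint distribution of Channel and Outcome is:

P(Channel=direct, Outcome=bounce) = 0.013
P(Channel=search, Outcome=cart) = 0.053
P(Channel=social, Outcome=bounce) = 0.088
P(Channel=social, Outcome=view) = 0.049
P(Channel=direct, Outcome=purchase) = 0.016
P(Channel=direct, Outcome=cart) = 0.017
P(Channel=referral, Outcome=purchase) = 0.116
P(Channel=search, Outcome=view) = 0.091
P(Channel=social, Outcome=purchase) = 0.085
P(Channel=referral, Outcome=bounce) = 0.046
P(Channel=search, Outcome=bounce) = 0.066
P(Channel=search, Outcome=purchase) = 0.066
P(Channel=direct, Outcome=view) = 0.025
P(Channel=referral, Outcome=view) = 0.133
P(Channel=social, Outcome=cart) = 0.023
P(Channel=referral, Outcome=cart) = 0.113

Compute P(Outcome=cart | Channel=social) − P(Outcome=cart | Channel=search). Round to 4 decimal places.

P(Channel=social) = 0.088 + 0.049 + 0.023 + 0.085 = 0.245; P(Outcome=cart | Channel=social) = 0.023/0.245 = 0.09388.
P(Channel=search) = 0.066 + 0.091 + 0.053 + 0.066 = 0.276; P(Outcome=cart | Channel=search) = 0.053/0.276 = 0.19203.
Difference = -0.0982.

-0.0982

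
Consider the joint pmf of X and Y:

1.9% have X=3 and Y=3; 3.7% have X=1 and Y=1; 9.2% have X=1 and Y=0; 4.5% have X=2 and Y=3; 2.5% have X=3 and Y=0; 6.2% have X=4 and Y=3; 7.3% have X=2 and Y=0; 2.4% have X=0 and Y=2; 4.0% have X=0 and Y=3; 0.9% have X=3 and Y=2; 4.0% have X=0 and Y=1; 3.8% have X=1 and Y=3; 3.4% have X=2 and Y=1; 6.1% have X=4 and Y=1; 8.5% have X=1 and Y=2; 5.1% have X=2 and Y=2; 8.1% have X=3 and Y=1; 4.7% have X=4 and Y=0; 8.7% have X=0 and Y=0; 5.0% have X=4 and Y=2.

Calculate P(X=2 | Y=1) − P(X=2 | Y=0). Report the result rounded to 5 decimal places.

P(Y=1) = 0.040 + 0.037 + 0.034 + 0.081 + 0.061 = 0.253; P(X=2 | Y=1) = 0.034/0.253 = 0.134387.
P(Y=0) = 0.087 + 0.092 + 0.073 + 0.025 + 0.047 = 0.324; P(X=2 | Y=0) = 0.073/0.324 = 0.225309.
Difference = -0.09092.

-0.09092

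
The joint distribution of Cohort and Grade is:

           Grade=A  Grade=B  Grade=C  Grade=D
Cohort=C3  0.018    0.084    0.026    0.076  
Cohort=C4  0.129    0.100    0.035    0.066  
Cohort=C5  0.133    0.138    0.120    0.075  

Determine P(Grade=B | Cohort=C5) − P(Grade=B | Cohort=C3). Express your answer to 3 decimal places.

P(Cohort=C5) = 0.133 + 0.138 + 0.120 + 0.075 = 0.466; P(Grade=B | Cohort=C5) = 0.138/0.466 = 0.2961.
P(Cohort=C3) = 0.018 + 0.084 + 0.026 + 0.076 = 0.204; P(Grade=B | Cohort=C3) = 0.084/0.204 = 0.4118.
Difference = -0.116.

-0.116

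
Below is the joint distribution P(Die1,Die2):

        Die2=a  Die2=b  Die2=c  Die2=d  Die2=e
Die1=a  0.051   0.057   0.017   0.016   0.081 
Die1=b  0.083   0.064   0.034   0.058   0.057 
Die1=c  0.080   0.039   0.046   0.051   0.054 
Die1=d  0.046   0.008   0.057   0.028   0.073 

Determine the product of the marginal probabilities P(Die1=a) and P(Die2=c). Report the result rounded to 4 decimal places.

P(Die1=a) = 0.051 + 0.057 + 0.017 + 0.016 + 0.081 = 0.222.
P(Die2=c) = 0.017 + 0.034 + 0.046 + 0.057 = 0.154.
Product: 0.222 × 0.154 = 0.0342.

0.0342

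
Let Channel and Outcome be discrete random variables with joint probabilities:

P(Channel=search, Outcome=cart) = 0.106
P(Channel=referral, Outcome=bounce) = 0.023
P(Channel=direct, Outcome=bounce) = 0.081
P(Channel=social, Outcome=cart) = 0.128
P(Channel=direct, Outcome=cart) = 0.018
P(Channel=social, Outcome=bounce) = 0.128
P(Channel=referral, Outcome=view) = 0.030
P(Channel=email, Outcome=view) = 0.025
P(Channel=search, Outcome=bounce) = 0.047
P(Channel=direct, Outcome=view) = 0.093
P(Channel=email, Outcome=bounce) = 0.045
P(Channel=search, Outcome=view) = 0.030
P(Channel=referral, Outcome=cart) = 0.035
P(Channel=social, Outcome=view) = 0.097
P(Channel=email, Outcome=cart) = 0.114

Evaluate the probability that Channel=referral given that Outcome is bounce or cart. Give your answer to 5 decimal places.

P(Outcome=bounce) = 0.045 + 0.047 + 0.128 + 0.081 + 0.023 = 0.324.
P(Outcome=cart) = 0.114 + 0.106 + 0.128 + 0.018 + 0.035 = 0.401.
P(Outcome ∈ {bounce, cart}) = 0.324 + 0.401 = 0.725; P(Channel=referral, Outcome ∈ {bounce, cart}) = 0.023 + 0.035 = 0.058.
P(Channel=referral | Outcome ∈ {bounce, cart}) = 0.058/0.725 = 0.08000.

0.08000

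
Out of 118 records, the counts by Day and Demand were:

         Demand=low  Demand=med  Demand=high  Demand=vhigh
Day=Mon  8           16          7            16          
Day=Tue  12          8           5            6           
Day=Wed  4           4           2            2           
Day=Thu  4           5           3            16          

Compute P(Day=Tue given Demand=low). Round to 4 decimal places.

0.4286

Total with Demand=low: 8 + 12 + 4 + 4 = 28.
P(Day=Tue | Demand=low) = 12/28 = 0.4286.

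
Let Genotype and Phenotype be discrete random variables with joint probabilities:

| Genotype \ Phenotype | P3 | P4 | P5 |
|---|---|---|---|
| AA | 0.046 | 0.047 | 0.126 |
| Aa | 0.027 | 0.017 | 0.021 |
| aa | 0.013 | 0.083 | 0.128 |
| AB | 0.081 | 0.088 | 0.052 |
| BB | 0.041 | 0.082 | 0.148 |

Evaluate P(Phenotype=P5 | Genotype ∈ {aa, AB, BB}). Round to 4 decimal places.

0.4581

P(Genotype=aa) = 0.013 + 0.083 + 0.128 = 0.224.
P(Genotype=AB) = 0.081 + 0.088 + 0.052 = 0.221.
P(Genotype=BB) = 0.041 + 0.082 + 0.148 = 0.271.
P(Genotype ∈ {aa, AB, BB}) = 0.224 + 0.221 + 0.271 = 0.716; P(Phenotype=P5, Genotype ∈ {aa, AB, BB}) = 0.128 + 0.052 + 0.148 = 0.328.
P(Phenotype=P5 | Genotype ∈ {aa, AB, BB}) = 0.328/0.716 = 0.4581.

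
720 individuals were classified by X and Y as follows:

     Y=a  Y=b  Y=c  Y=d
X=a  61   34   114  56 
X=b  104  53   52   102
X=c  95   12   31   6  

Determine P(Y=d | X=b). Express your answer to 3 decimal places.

Total with X=b: 104 + 53 + 52 + 102 = 311.
P(Y=d | X=b) = 102/311 = 0.328.

0.328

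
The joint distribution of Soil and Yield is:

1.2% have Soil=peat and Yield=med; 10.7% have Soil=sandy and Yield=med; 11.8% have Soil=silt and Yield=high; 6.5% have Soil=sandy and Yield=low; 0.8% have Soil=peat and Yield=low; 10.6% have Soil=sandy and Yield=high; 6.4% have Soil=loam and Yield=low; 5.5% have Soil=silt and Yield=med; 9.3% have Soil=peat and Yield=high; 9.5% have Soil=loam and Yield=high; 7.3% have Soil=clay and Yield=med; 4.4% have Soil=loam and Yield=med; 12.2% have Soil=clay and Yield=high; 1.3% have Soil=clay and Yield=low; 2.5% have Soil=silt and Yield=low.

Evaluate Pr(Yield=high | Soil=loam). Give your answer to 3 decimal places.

P(Soil=loam) = 0.064 + 0.044 + 0.095 = 0.203.
P(Yield=high | Soil=loam) = 0.095/0.203 = 0.468.

0.468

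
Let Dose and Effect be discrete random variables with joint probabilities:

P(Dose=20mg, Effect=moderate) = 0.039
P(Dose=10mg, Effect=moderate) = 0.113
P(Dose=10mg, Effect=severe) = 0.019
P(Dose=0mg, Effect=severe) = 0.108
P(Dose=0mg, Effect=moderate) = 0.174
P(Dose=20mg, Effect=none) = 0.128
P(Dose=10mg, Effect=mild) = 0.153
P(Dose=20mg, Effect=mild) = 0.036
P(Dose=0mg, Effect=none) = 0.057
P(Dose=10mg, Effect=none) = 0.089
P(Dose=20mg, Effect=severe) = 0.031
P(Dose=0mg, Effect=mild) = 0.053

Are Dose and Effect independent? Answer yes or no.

no

P(Dose=20mg) = 0.234 and P(Effect=none) = 0.274, so their product is 0.06412, but P(Dose=20mg, Effect=none) = 0.128. Since these differ, Dose and Effect are not independent.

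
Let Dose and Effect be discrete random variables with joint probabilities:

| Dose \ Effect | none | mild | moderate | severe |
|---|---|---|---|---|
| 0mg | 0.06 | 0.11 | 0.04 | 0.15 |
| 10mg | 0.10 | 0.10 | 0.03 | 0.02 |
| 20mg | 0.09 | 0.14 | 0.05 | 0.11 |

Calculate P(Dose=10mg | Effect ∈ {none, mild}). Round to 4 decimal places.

0.3333

P(Effect=none) = 0.06 + 0.10 + 0.09 = 0.25.
P(Effect=mild) = 0.11 + 0.10 + 0.14 = 0.35.
P(Effect ∈ {none, mild}) = 0.25 + 0.35 = 0.60; P(Dose=10mg, Effect ∈ {none, mild}) = 0.10 + 0.10 = 0.20.
P(Dose=10mg | Effect ∈ {none, mild}) = 0.20/0.60 = 0.3333.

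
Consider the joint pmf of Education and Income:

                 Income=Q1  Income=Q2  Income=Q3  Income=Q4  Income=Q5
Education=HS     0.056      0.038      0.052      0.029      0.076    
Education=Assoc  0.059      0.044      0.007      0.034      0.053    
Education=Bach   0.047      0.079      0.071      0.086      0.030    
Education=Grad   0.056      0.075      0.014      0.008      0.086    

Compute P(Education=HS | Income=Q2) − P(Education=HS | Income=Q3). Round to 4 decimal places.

P(Income=Q2) = 0.038 + 0.044 + 0.079 + 0.075 = 0.236; P(Education=HS | Income=Q2) = 0.038/0.236 = 0.16102.
P(Income=Q3) = 0.052 + 0.007 + 0.071 + 0.014 = 0.144; P(Education=HS | Income=Q3) = 0.052/0.144 = 0.36111.
Difference = -0.2001.

-0.2001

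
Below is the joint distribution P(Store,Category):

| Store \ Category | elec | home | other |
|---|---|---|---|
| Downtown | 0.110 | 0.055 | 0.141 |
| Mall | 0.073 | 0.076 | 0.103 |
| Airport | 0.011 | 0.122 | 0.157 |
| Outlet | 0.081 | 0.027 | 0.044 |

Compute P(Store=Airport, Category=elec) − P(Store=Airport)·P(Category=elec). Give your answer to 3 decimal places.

-0.069

P(Store=Airport) = 0.011 + 0.122 + 0.157 = 0.290.
P(Category=elec) = 0.110 + 0.073 + 0.011 + 0.081 = 0.275.
P(Store=Airport, Category=elec) − P(Store=Airport)P(Category=elec) = 0.011 − 0.290×0.275 = -0.069.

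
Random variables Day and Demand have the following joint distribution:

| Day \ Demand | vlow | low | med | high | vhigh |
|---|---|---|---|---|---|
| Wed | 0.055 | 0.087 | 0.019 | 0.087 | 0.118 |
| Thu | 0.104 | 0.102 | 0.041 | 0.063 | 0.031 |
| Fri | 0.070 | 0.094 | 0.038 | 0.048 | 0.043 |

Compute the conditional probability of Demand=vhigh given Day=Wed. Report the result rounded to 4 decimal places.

0.3224

P(Day=Wed) = 0.055 + 0.087 + 0.019 + 0.087 + 0.118 = 0.366.
P(Demand=vhigh | Day=Wed) = 0.118/0.366 = 0.3224.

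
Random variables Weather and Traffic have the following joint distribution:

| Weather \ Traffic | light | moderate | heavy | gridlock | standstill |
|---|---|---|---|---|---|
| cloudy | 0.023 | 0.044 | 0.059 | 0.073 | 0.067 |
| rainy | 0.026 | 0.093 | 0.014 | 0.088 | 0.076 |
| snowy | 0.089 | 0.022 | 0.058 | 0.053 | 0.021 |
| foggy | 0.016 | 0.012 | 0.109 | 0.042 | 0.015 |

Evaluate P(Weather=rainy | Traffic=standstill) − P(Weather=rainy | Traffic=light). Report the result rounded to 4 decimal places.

P(Traffic=standstill) = 0.067 + 0.076 + 0.021 + 0.015 = 0.179; P(Weather=rainy | Traffic=standstill) = 0.076/0.179 = 0.42458.
P(Traffic=light) = 0.023 + 0.026 + 0.089 + 0.016 = 0.154; P(Weather=rainy | Traffic=light) = 0.026/0.154 = 0.16883.
Difference = 0.2557.

0.2557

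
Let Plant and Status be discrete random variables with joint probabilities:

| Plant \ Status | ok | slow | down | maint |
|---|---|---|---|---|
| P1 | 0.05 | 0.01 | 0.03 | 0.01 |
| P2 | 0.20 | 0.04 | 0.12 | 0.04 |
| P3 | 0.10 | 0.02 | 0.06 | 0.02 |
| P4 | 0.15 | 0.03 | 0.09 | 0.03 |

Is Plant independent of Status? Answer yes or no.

yes

Every cell satisfies P(Plant,Status) = P(Plant)·P(Status). For instance P(Plant=P3) = 0.20, P(Status=slow) = 0.10, and 0.20×0.10 = 0.02 matches the joint entry. So Plant and Status are independent.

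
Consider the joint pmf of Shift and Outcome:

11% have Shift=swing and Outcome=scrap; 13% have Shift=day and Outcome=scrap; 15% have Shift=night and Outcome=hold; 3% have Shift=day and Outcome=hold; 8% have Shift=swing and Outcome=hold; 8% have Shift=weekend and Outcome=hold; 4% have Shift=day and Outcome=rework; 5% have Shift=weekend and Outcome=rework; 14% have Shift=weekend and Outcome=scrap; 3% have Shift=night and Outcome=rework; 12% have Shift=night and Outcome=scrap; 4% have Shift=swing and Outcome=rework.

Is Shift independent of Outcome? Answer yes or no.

no

P(Shift=night) = 0.30 and P(Outcome=hold) = 0.34, so their product is 0.1020, but P(Shift=night, Outcome=hold) = 0.15. Since these differ, Shift and Outcome are not independent.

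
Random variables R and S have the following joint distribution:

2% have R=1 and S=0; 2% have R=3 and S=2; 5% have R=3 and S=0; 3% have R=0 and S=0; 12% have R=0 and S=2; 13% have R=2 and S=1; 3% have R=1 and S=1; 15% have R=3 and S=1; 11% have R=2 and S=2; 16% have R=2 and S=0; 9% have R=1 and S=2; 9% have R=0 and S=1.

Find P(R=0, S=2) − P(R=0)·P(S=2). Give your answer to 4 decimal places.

0.0384

P(R=0) = 0.03 + 0.09 + 0.12 = 0.24.
P(S=2) = 0.12 + 0.09 + 0.11 + 0.02 = 0.34.
P(R=0, S=2) − P(R=0)P(S=2) = 0.12 − 0.24×0.34 = 0.0384.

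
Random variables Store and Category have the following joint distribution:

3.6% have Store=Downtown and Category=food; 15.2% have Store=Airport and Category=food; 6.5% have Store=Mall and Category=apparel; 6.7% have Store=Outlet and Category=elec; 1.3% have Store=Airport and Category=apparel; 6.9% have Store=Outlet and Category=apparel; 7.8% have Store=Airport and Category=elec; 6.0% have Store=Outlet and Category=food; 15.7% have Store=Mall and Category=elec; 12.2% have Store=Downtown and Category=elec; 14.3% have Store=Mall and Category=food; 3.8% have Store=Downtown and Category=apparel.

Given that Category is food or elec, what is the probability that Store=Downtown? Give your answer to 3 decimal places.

0.194

P(Category=food) = 0.036 + 0.143 + 0.152 + 0.060 = 0.391.
P(Category=elec) = 0.122 + 0.157 + 0.078 + 0.067 = 0.424.
P(Category ∈ {food, elec}) = 0.391 + 0.424 = 0.815; P(Store=Downtown, Category ∈ {food, elec}) = 0.036 + 0.122 = 0.158.
P(Store=Downtown | Category ∈ {food, elec}) = 0.158/0.815 = 0.194.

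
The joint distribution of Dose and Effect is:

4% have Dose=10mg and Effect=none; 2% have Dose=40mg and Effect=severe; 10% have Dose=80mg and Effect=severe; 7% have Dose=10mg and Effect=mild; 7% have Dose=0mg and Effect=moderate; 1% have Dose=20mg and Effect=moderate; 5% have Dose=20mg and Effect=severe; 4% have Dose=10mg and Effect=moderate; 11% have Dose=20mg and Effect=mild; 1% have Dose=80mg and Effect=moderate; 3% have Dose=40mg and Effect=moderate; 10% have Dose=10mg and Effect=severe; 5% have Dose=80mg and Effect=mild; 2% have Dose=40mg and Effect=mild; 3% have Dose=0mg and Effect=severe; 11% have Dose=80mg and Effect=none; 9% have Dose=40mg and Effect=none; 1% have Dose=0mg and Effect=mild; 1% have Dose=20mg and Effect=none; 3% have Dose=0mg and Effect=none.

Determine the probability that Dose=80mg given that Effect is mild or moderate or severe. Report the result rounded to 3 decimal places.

0.222

P(Effect=mild) = 0.01 + 0.07 + 0.11 + 0.02 + 0.05 = 0.26.
P(Effect=moderate) = 0.07 + 0.04 + 0.01 + 0.03 + 0.01 = 0.16.
P(Effect=severe) = 0.03 + 0.10 + 0.05 + 0.02 + 0.10 = 0.30.
P(Effect ∈ {mild, moderate, severe}) = 0.26 + 0.16 + 0.30 = 0.72; P(Dose=80mg, Effect ∈ {mild, moderate, severe}) = 0.05 + 0.01 + 0.10 = 0.16.
P(Dose=80mg | Effect ∈ {mild, moderate, severe}) = 0.16/0.72 = 0.222.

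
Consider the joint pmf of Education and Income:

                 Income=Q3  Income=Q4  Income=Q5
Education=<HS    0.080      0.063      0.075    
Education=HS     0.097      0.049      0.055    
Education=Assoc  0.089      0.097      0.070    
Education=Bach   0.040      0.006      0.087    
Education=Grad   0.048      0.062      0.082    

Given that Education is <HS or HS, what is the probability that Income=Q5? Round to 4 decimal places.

0.3103

P(Education=<HS) = 0.080 + 0.063 + 0.075 = 0.218.
P(Education=HS) = 0.097 + 0.049 + 0.055 = 0.201.
P(Education ∈ {<HS, HS}) = 0.218 + 0.201 = 0.419; P(Income=Q5, Education ∈ {<HS, HS}) = 0.075 + 0.055 = 0.130.
P(Income=Q5 | Education ∈ {<HS, HS}) = 0.130/0.419 = 0.3103.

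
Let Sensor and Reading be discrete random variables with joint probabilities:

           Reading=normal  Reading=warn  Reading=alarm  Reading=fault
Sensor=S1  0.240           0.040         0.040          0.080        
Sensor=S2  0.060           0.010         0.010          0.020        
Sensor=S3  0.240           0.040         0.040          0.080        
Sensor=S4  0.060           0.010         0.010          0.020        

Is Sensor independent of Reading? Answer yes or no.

yes

Every cell satisfies P(Sensor,Reading) = P(Sensor)·P(Reading). For instance P(Sensor=S4) = 0.100, P(Reading=normal) = 0.600, and 0.100×0.600 = 0.060 matches the joint entry. So Sensor and Reading are independent.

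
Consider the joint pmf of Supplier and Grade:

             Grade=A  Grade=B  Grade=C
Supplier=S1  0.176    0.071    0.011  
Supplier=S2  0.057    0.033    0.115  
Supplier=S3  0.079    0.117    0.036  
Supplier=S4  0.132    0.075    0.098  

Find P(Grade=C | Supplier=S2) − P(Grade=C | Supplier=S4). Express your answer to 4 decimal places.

P(Supplier=S2) = 0.057 + 0.033 + 0.115 = 0.205; P(Grade=C | Supplier=S2) = 0.115/0.205 = 0.56098.
P(Supplier=S4) = 0.132 + 0.075 + 0.098 = 0.305; P(Grade=C | Supplier=S4) = 0.098/0.305 = 0.32131.
Difference = 0.2397.

0.2397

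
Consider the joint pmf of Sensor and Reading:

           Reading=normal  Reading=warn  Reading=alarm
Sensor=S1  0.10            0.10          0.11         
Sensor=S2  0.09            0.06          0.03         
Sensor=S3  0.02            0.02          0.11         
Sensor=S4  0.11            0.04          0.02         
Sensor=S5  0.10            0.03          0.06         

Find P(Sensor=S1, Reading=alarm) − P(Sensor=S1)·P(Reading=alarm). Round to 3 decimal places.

0.008

P(Sensor=S1) = 0.10 + 0.10 + 0.11 = 0.31.
P(Reading=alarm) = 0.11 + 0.03 + 0.11 + 0.02 + 0.06 = 0.33.
P(Sensor=S1, Reading=alarm) − P(Sensor=S1)P(Reading=alarm) = 0.11 − 0.31×0.33 = 0.008.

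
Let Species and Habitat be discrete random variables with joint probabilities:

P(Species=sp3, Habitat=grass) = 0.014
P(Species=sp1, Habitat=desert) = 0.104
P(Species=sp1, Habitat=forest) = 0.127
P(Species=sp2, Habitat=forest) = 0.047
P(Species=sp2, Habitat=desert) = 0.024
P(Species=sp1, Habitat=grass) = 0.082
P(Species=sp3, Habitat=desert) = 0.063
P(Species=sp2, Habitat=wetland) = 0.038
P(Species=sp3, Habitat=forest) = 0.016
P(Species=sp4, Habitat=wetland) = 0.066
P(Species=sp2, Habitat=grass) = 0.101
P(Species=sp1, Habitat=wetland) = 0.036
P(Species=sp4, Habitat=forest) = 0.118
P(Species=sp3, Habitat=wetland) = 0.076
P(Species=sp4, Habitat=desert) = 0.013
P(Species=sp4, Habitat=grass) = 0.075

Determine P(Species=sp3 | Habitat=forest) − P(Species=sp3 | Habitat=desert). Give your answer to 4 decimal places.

P(Habitat=forest) = 0.127 + 0.047 + 0.016 + 0.118 = 0.308; P(Species=sp3 | Habitat=forest) = 0.016/0.308 = 0.05195.
P(Habitat=desert) = 0.104 + 0.024 + 0.063 + 0.013 = 0.204; P(Species=sp3 | Habitat=desert) = 0.063/0.204 = 0.30882.
Difference = -0.2569.

-0.2569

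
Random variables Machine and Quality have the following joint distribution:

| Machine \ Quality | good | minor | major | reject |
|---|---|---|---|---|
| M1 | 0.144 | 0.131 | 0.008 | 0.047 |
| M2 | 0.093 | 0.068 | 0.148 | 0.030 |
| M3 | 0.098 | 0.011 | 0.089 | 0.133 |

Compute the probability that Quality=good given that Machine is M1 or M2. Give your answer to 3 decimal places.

0.354

P(Machine=M1) = 0.144 + 0.131 + 0.008 + 0.047 = 0.330.
P(Machine=M2) = 0.093 + 0.068 + 0.148 + 0.030 = 0.339.
P(Machine ∈ {M1, M2}) = 0.330 + 0.339 = 0.669; P(Quality=good, Machine ∈ {M1, M2}) = 0.144 + 0.093 = 0.237.
P(Quality=good | Machine ∈ {M1, M2}) = 0.237/0.669 = 0.354.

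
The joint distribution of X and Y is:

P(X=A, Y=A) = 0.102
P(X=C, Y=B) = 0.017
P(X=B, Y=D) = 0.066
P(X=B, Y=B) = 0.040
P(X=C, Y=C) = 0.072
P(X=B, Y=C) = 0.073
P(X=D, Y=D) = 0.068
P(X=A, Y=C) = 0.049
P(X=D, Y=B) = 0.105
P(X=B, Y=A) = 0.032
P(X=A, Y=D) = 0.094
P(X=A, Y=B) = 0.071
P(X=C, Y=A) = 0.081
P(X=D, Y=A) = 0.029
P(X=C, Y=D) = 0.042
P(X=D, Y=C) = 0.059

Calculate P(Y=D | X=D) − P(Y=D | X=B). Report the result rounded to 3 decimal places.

-0.052

P(X=D) = 0.029 + 0.105 + 0.059 + 0.068 = 0.261; P(Y=D | X=D) = 0.068/0.261 = 0.2605.
P(X=B) = 0.032 + 0.040 + 0.073 + 0.066 = 0.211; P(Y=D | X=B) = 0.066/0.211 = 0.3128.
Difference = -0.052.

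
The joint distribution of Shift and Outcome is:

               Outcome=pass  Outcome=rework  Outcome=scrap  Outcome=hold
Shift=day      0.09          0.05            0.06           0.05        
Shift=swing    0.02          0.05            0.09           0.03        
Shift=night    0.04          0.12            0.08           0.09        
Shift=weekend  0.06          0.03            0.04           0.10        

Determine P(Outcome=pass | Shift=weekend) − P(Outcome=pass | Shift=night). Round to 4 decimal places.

0.1397

P(Shift=weekend) = 0.06 + 0.03 + 0.04 + 0.10 = 0.23; P(Outcome=pass | Shift=weekend) = 0.06/0.23 = 0.26087.
P(Shift=night) = 0.04 + 0.12 + 0.08 + 0.09 = 0.33; P(Outcome=pass | Shift=night) = 0.04/0.33 = 0.12121.
Difference = 0.1397.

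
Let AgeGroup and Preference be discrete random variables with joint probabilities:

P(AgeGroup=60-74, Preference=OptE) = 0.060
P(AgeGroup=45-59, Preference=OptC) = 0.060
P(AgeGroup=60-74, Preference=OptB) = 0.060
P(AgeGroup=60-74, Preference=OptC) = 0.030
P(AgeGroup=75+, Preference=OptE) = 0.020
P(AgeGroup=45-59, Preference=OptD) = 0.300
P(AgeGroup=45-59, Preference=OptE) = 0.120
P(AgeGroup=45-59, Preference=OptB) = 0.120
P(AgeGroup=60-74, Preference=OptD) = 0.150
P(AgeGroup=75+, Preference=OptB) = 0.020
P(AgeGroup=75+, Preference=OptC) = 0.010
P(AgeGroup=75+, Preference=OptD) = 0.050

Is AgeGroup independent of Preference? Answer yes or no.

Every cell satisfies P(AgeGroup,Preference) = P(AgeGroup)·P(Preference). For instance P(AgeGroup=60-74) = 0.300, P(Preference=OptD) = 0.500, and 0.300×0.500 = 0.150 matches the joint entry. So AgeGroup and Preference are independent.

yes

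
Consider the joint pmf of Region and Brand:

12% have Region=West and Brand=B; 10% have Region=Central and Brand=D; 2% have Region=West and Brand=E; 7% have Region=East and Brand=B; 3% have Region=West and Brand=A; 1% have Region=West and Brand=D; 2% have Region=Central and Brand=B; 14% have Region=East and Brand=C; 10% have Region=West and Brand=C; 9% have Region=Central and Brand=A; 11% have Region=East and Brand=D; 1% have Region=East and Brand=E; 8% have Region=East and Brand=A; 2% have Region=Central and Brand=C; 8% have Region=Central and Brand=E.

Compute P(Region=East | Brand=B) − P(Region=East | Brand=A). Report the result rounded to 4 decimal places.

-0.0667

P(Brand=B) = 0.07 + 0.12 + 0.02 = 0.21; P(Region=East | Brand=B) = 0.07/0.21 = 0.33333.
P(Brand=A) = 0.08 + 0.03 + 0.09 = 0.20; P(Region=East | Brand=A) = 0.08/0.20 = 0.40000.
Difference = -0.0667.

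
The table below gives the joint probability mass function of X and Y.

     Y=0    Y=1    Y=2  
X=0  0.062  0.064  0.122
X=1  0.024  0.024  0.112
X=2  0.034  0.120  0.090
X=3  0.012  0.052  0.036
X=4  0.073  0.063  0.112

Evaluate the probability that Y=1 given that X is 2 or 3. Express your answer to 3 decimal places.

0.500

P(X=2) = 0.034 + 0.120 + 0.090 = 0.244.
P(X=3) = 0.012 + 0.052 + 0.036 = 0.100.
P(X ∈ {2, 3}) = 0.244 + 0.100 = 0.344; P(Y=1, X ∈ {2, 3}) = 0.120 + 0.052 = 0.172.
P(Y=1 | X ∈ {2, 3}) = 0.172/0.344 = 0.500.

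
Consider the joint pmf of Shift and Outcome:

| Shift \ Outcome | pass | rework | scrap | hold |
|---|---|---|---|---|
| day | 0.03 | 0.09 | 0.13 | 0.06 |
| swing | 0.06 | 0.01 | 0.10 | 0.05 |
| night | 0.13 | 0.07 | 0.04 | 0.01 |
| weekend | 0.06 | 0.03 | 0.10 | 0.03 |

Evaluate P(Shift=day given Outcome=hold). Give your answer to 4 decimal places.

P(Outcome=hold) = 0.06 + 0.05 + 0.01 + 0.03 = 0.15.
P(Shift=day | Outcome=hold) = 0.06/0.15 = 0.4000.

0.4000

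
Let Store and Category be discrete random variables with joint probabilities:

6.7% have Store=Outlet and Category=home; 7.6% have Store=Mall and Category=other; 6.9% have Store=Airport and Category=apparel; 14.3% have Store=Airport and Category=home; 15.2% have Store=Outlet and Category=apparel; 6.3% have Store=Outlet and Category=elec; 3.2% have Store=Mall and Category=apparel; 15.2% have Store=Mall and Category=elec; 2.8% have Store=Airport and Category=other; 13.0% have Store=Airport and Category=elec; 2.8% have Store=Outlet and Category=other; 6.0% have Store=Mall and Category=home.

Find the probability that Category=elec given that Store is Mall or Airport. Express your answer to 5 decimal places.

0.40870

P(Store=Mall) = 0.032 + 0.152 + 0.060 + 0.076 = 0.320.
P(Store=Airport) = 0.069 + 0.130 + 0.143 + 0.028 = 0.370.
P(Store ∈ {Mall, Airport}) = 0.320 + 0.370 = 0.690; P(Category=elec, Store ∈ {Mall, Airport}) = 0.152 + 0.130 = 0.282.
P(Category=elec | Store ∈ {Mall, Airport}) = 0.282/0.690 = 0.40870.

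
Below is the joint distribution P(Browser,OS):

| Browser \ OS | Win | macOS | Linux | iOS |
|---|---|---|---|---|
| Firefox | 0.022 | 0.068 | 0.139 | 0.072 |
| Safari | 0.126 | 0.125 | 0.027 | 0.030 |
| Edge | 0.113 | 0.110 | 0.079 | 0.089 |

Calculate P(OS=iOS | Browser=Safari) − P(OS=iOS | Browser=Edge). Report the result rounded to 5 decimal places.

P(Browser=Safari) = 0.126 + 0.125 + 0.027 + 0.030 = 0.308; P(OS=iOS | Browser=Safari) = 0.030/0.308 = 0.097403.
P(Browser=Edge) = 0.113 + 0.110 + 0.079 + 0.089 = 0.391; P(OS=iOS | Browser=Edge) = 0.089/0.391 = 0.227621.
Difference = -0.13022.

-0.13022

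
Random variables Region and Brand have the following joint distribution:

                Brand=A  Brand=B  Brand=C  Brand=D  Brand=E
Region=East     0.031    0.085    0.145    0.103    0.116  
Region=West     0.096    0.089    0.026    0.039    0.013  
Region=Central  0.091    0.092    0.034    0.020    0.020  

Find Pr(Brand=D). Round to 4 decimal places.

0.1620

P(Brand=D) = 0.103 + 0.039 + 0.020 = 0.162.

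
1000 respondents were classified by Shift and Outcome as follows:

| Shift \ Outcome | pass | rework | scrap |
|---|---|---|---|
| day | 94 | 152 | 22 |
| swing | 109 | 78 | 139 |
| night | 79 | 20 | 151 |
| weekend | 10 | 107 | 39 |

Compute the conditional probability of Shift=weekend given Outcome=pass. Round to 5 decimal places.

0.03425

Total with Outcome=pass: 94 + 109 + 79 + 10 = 292.
P(Shift=weekend | Outcome=pass) = 10/292 = 0.03425.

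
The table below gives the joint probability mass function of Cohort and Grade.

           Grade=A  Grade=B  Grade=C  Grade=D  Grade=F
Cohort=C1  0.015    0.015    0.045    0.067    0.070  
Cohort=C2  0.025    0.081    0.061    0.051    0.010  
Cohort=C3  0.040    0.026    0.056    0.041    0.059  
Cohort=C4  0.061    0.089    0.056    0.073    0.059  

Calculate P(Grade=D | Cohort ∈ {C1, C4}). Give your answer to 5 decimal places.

P(Cohort=C1) = 0.015 + 0.015 + 0.045 + 0.067 + 0.070 = 0.212.
P(Cohort=C4) = 0.061 + 0.089 + 0.056 + 0.073 + 0.059 = 0.338.
P(Cohort ∈ {C1, C4}) = 0.212 + 0.338 = 0.550; P(Grade=D, Cohort ∈ {C1, C4}) = 0.067 + 0.073 = 0.140.
P(Grade=D | Cohort ∈ {C1, C4}) = 0.140/0.550 = 0.25455.

0.25455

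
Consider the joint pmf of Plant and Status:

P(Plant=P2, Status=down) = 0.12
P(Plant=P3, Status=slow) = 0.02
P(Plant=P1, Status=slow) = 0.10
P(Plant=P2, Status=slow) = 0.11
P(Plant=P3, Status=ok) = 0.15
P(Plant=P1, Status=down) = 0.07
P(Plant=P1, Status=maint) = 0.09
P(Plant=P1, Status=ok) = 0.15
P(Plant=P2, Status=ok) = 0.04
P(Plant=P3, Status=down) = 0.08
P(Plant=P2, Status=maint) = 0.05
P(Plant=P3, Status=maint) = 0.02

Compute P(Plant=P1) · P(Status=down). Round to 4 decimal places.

P(Plant=P1) = 0.15 + 0.10 + 0.07 + 0.09 = 0.41.
P(Status=down) = 0.07 + 0.12 + 0.08 = 0.27.
Product: 0.41 × 0.27 = 0.1107.

0.1107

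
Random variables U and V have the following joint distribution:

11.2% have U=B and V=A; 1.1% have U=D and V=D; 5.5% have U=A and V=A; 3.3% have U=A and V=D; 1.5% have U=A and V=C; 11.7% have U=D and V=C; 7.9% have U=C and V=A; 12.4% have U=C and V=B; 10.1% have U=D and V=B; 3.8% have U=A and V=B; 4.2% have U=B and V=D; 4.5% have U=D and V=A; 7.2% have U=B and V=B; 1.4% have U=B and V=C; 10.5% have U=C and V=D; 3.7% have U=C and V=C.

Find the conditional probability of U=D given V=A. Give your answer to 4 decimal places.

P(V=A) = 0.055 + 0.112 + 0.079 + 0.045 = 0.291.
P(U=D | V=A) = 0.045/0.291 = 0.1546.

0.1546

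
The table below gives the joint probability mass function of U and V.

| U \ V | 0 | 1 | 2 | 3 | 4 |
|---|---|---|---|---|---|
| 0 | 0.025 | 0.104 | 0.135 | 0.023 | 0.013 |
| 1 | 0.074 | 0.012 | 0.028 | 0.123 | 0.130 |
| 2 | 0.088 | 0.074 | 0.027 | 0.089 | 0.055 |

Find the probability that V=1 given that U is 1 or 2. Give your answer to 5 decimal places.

P(U=1) = 0.074 + 0.012 + 0.028 + 0.123 + 0.130 = 0.367.
P(U=2) = 0.088 + 0.074 + 0.027 + 0.089 + 0.055 = 0.333.
P(U ∈ {1, 2}) = 0.367 + 0.333 = 0.700; P(V=1, U ∈ {1, 2}) = 0.012 + 0.074 = 0.086.
P(V=1 | U ∈ {1, 2}) = 0.086/0.700 = 0.12286.

0.12286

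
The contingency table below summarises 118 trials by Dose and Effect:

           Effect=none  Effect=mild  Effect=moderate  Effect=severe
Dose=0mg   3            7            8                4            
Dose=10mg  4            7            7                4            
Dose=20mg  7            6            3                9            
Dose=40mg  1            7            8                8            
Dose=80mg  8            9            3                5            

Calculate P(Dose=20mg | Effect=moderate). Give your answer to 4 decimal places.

Total with Effect=moderate: 8 + 7 + 3 + 8 + 3 = 29.
P(Dose=20mg | Effect=moderate) = 3/29 = 0.1034.

0.1034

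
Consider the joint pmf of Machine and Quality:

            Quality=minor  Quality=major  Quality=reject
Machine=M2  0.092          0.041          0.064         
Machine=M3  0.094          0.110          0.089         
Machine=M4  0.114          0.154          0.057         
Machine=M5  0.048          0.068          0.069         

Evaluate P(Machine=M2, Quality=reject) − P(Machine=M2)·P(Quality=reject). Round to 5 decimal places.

P(Machine=M2) = 0.092 + 0.041 + 0.064 = 0.197.
P(Quality=reject) = 0.064 + 0.089 + 0.057 + 0.069 = 0.279.
P(Machine=M2, Quality=reject) − P(Machine=M2)P(Quality=reject) = 0.064 − 0.197×0.279 = 0.00904.

0.00904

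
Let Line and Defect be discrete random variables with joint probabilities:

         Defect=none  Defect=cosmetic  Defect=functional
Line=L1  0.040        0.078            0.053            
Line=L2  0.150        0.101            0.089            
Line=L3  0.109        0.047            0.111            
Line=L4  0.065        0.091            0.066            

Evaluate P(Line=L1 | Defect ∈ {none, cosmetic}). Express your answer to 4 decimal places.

P(Defect=none) = 0.040 + 0.150 + 0.109 + 0.065 = 0.364.
P(Defect=cosmetic) = 0.078 + 0.101 + 0.047 + 0.091 = 0.317.
P(Defect ∈ {none, cosmetic}) = 0.364 + 0.317 = 0.681; P(Line=L1, Defect ∈ {none, cosmetic}) = 0.040 + 0.078 = 0.118.
P(Line=L1 | Defect ∈ {none, cosmetic}) = 0.118/0.681 = 0.1733.

0.1733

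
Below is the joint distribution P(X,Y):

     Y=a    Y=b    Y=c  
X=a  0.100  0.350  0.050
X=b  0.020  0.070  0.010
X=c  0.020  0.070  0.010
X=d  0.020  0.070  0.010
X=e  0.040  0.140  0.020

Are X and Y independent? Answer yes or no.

yes

Every cell satisfies P(X,Y) = P(X)·P(Y). For instance P(X=a) = 0.500, P(Y=c) = 0.100, and 0.500×0.100 = 0.050 matches the joint entry. So X and Y are independent.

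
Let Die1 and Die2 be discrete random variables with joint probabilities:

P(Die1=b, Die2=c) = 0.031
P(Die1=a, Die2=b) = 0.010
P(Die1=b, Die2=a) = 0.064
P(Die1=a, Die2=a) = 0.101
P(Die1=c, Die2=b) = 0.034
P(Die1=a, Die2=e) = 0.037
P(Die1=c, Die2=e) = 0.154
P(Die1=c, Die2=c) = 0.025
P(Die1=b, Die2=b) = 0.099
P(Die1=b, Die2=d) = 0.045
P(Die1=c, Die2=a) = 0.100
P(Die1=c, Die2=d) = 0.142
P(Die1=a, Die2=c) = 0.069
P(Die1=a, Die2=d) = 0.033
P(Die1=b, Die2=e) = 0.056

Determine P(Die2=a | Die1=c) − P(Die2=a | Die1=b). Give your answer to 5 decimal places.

0.00283

P(Die1=c) = 0.100 + 0.034 + 0.025 + 0.142 + 0.154 = 0.455; P(Die2=a | Die1=c) = 0.100/0.455 = 0.219780.
P(Die1=b) = 0.064 + 0.099 + 0.031 + 0.045 + 0.056 = 0.295; P(Die2=a | Die1=b) = 0.064/0.295 = 0.216949.
Difference = 0.00283.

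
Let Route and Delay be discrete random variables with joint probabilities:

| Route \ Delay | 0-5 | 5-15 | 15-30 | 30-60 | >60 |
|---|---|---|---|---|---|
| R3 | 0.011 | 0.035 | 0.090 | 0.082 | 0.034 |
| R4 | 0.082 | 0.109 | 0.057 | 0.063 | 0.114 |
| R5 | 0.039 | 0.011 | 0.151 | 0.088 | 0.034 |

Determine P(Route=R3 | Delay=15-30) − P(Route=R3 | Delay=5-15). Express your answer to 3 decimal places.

0.076

P(Delay=15-30) = 0.090 + 0.057 + 0.151 = 0.298; P(Route=R3 | Delay=15-30) = 0.090/0.298 = 0.3020.
P(Delay=5-15) = 0.035 + 0.109 + 0.011 = 0.155; P(Route=R3 | Delay=5-15) = 0.035/0.155 = 0.2258.
Difference = 0.076.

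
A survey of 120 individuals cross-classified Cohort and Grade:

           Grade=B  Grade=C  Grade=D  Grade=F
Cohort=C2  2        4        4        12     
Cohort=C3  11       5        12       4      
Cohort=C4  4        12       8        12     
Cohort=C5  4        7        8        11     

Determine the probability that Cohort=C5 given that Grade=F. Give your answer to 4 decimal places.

0.2821

Total with Grade=F: 12 + 4 + 12 + 11 = 39.
P(Cohort=C5 | Grade=F) = 11/39 = 0.2821.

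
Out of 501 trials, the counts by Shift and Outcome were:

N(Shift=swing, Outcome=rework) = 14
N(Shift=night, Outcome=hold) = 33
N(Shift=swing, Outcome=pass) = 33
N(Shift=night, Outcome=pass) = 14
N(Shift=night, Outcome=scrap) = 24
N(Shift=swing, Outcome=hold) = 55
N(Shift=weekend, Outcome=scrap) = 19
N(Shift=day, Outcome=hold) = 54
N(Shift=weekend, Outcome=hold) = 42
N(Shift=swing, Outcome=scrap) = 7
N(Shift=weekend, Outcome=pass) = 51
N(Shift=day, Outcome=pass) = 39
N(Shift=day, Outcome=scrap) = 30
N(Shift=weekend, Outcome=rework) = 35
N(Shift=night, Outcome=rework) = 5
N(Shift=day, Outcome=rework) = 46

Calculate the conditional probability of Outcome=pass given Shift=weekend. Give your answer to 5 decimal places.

Total with Shift=weekend: 51 + 35 + 19 + 42 = 147.
P(Outcome=pass | Shift=weekend) = 51/147 = 0.34694.

0.34694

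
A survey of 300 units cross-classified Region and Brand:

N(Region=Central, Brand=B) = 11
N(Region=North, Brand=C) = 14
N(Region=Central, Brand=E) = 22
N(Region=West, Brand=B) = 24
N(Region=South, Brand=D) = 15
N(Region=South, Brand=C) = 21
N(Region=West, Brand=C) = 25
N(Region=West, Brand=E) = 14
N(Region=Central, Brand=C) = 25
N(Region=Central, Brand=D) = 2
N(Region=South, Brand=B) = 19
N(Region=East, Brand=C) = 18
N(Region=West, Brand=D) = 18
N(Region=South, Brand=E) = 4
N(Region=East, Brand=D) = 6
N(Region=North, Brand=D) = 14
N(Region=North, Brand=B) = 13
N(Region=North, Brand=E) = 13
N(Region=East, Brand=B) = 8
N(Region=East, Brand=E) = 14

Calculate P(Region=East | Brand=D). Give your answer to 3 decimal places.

Total with Brand=D: 14 + 15 + 6 + 18 + 2 = 55.
P(Region=East | Brand=D) = 6/55 = 0.109.

0.109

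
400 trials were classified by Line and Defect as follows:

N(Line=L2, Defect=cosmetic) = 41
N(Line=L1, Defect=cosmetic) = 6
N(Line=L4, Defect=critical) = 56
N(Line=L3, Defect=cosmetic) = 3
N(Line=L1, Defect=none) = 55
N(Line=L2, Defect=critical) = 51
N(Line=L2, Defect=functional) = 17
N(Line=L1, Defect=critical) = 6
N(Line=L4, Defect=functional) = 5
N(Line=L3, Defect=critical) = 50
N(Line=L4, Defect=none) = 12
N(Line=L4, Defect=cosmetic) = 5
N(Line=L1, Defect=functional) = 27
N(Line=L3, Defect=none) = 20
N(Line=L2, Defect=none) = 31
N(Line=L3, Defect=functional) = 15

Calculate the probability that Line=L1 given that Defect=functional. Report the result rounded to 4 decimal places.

0.4219

Total with Defect=functional: 27 + 17 + 15 + 5 = 64.
P(Line=L1 | Defect=functional) = 27/64 = 0.4219.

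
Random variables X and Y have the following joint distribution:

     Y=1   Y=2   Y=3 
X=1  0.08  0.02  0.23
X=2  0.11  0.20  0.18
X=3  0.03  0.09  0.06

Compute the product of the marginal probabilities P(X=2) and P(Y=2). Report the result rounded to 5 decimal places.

0.15190

P(X=2) = 0.11 + 0.20 + 0.18 = 0.49.
P(Y=2) = 0.02 + 0.20 + 0.09 = 0.31.
Product: 0.49 × 0.31 = 0.15190.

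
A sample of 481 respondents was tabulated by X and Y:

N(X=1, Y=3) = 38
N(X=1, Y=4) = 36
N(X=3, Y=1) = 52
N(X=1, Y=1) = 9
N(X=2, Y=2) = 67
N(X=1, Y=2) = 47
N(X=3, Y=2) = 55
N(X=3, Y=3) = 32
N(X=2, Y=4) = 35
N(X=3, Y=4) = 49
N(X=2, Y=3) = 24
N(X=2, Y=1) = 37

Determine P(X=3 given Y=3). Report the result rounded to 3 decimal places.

Total with Y=3: 38 + 24 + 32 = 94.
P(X=3 | Y=3) = 32/94 = 0.340.

0.340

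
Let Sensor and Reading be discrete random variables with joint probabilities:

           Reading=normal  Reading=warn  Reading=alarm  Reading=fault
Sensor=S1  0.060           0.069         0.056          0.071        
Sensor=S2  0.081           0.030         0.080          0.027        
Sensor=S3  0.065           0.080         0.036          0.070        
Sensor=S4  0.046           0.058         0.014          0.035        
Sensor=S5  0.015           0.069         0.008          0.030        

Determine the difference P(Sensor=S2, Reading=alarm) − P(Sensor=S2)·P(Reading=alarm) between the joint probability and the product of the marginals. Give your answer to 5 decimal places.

0.03771

P(Sensor=S2) = 0.081 + 0.030 + 0.080 + 0.027 = 0.218.
P(Reading=alarm) = 0.056 + 0.080 + 0.036 + 0.014 + 0.008 = 0.194.
P(Sensor=S2, Reading=alarm) − P(Sensor=S2)P(Reading=alarm) = 0.080 − 0.218×0.194 = 0.03771.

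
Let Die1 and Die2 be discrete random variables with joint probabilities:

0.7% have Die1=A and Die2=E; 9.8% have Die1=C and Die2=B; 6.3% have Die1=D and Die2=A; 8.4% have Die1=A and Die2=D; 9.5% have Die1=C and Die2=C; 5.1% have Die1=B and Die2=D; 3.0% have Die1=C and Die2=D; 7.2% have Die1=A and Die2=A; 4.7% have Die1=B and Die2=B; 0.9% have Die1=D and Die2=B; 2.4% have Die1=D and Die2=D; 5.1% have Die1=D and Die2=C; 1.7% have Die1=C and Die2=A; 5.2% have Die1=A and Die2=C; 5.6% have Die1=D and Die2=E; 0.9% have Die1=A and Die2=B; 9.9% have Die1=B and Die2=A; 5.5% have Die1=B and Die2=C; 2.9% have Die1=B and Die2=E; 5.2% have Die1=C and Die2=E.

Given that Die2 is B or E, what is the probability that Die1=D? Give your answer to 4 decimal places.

P(Die2=B) = 0.009 + 0.047 + 0.098 + 0.009 = 0.163.
P(Die2=E) = 0.007 + 0.029 + 0.052 + 0.056 = 0.144.
P(Die2 ∈ {B, E}) = 0.163 + 0.144 = 0.307; P(Die1=D, Die2 ∈ {B, E}) = 0.009 + 0.056 = 0.065.
P(Die1=D | Die2 ∈ {B, E}) = 0.065/0.307 = 0.2117.

0.2117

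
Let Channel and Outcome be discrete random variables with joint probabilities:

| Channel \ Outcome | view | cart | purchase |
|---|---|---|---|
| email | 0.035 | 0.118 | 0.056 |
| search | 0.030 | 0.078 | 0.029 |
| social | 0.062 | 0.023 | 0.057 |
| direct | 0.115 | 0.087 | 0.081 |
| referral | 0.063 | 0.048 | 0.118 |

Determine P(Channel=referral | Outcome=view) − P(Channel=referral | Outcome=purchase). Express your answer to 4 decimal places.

-0.1395

P(Outcome=view) = 0.035 + 0.030 + 0.062 + 0.115 + 0.063 = 0.305; P(Channel=referral | Outcome=view) = 0.063/0.305 = 0.20656.
P(Outcome=purchase) = 0.056 + 0.029 + 0.057 + 0.081 + 0.118 = 0.341; P(Channel=referral | Outcome=purchase) = 0.118/0.341 = 0.34604.
Difference = -0.1395.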